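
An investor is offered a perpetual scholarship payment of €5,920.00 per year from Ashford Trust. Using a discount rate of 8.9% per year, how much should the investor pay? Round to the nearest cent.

Level perpetuity: PV = C / r = €5,920.00 / 0.089 = €66,516.85

€66516.85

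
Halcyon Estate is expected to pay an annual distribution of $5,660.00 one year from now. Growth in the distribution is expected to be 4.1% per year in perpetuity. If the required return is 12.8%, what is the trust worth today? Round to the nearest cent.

Growing perpetuity: P = D₁ / (r − g) = $5,660.0000 / (0.128 − 0.041) = $65,057.47

$65057.47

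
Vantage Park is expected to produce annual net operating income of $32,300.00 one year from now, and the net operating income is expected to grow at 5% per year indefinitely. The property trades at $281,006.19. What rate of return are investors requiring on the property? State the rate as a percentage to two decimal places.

P = D₁/(r − g) ⇒ r = D₁/P + g = $32,300.0000/$281,006.19 + 0.05 = 0.114944 + 0.05 = 0.164944

16.49%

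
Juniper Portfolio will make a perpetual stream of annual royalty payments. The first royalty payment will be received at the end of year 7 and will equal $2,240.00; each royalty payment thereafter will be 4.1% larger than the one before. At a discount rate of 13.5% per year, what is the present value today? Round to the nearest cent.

Value at end of year 6: C₁ / (r − g) = $2,240.00 / (0.135 − 0.041) = $23,829.7872
Discount to today: PV = $23,829.7872 / (1 + 0.135)^6 = $23,829.7872 / 2.137840 = $11,146.67

$11146.67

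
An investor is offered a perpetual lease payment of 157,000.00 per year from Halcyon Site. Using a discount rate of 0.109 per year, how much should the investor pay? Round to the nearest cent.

1440366.97

Level perpetuity: PV = C / r = 157,000.00 / 0.109 = 1,440,366.97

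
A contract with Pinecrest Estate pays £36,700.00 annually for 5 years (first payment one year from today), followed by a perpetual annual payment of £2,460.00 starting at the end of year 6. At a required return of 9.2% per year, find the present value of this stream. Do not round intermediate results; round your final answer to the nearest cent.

PV of 5-year annuity: £36,700.00 × [1 − (1+0.092)^−5] / 0.092 = 142012.48696
Perpetuity value at year 5: £2,460.00 / 0.092 = 26739.13043
PV of perpetuity: 26739.13043 / (1+0.092)^5 = 17220.03730
Total PV = 142012.48696 + 17220.03730 = 159232.52427

£159232.52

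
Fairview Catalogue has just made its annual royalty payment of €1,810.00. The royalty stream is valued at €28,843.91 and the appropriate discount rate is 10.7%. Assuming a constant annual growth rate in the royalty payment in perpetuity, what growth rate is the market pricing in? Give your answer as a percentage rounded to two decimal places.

P = D₀(1+g)/(r−g) ⇒ P(r−g) = D₀(1+g) ⇒ g(P+D₀) = P·r − D₀
g = (P·r − D₀)/(P + D₀) = (€28,843.91×0.107 − €1,810.00) / (€28,843.91 + €1,810.00) = 0.041636

4.16%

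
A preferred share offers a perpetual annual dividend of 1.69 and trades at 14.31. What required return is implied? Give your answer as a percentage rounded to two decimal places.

11.81%

P = C/r ⇒ r = C/P = 1.69/14.31 = 0.118099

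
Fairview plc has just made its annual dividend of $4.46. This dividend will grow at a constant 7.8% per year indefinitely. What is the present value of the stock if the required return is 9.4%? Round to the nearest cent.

D₁ = D₀ × (1 + g) = $4.46 × 1.078 = $4.8079
Growing perpetuity: P = D₁ / (r − g) = $4.8079 / (0.094 − 0.078) = $300.49

$300.49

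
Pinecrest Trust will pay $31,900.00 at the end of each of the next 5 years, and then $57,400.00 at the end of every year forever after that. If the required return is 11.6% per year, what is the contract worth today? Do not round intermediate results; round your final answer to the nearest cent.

$401987.57

PV of 5-year annuity: $31,900.00 × [1 − (1+0.116)^−5] / 0.116 = 116141.03788
Perpetuity value at year 5: $57,400.00 / 0.116 = 494827.58621
PV of perpetuity: 494827.58621 / (1+0.116)^5 = 285846.53372
Total PV = 116141.03788 + 285846.53372 = 401987.57160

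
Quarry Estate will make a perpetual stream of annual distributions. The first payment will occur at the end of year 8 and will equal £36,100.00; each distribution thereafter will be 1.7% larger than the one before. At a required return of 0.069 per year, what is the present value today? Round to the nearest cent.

Value at end of year 7: C₁ / (r − g) = £36,100.00 / (0.069 − 0.017) = £694,230.7692
Discount to today: PV = £694,230.7692 / (1 + 0.069)^7 = £694,230.7692 / 1.595306 = £435,170.98

£435170.98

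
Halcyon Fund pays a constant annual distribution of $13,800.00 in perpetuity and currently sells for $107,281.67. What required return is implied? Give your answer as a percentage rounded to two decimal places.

12.86%

P = C/r ⇒ r = C/P = $13,800.00/$107,281.67 = 0.128633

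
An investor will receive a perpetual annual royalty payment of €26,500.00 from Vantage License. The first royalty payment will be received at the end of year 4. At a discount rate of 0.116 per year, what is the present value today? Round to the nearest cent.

€164359.69

Value at end of year 3: C / r = €26,500.00 / 0.116 = €228,448.2759
Discount to today: PV = €228,448.2759 / (1 + 0.116)^3 = €228,448.2759 / 1.389929 = €164,359.69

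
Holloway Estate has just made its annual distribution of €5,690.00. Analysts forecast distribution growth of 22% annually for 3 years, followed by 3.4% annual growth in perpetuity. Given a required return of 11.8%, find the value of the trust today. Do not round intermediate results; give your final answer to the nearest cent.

D_1 = 6941.80000
D_2 = 8468.99600
D_3 = 10332.17512
Terminal value at year 3: TV = D_3×(1+g_2)/(r−g_2) = 10683.46907/0.084 = 127184.15564
P_0 = D_1/(1+r)^1 + D_2/(1+r)^2 + D_3/(1+r)^3 + TV/(1+r)^3
    = 6209.12343 + 6775.60876 + 7393.77700 + 91013.87400 = 111392.38319

€111392.38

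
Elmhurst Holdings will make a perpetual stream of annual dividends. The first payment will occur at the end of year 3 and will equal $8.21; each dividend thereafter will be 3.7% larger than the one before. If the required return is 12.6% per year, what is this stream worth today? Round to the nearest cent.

$72.76

Value at end of year 2: C₁ / (r − g) = $8.21 / (0.126 − 0.037) = $92.2472
Discount to today: PV = $92.2472 / (1 + 0.126)^2 = $92.2472 / 1.267876 = $72.76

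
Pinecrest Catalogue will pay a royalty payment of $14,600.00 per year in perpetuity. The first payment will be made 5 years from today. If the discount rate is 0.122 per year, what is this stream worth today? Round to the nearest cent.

$75512.98

Value at end of year 4: C / r = $14,600.00 / 0.122 = $119,672.1311
Discount to today: PV = $119,672.1311 / (1 + 0.122)^4 = $119,672.1311 / 1.584789 = $75,512.98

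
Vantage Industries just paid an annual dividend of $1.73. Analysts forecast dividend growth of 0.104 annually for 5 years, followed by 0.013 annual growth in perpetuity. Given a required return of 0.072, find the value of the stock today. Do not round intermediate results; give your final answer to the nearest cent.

D_1 = 1.90992
D_2 = 2.10855
D_3 = 2.32784
D_4 = 2.56994
D_5 = 2.83721
Terminal value at year 5: TV = D_5×(1+g_2)/(r−g_2) = 2.87409/0.059 = 48.71345
P_0 = D_1/(1+r)^1 + D_2/(1+r)^2 + D_3/(1+r)^3 + D_4/(1+r)^4 + D_5/(1+r)^5 + TV/(1+r)^5
    = 1.78164 + 1.83483 + 1.88960 + 1.94600 + 2.00409 + 34.40923 = 43.86539

$43.87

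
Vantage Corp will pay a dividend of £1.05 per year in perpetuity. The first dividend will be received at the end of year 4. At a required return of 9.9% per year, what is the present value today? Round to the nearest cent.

£7.99

Value at end of year 3: C / r = £1.05 / 0.099 = £10.6061
Discount to today: PV = £10.6061 / (1 + 0.099)^3 = £10.6061 / 1.327373 = £7.99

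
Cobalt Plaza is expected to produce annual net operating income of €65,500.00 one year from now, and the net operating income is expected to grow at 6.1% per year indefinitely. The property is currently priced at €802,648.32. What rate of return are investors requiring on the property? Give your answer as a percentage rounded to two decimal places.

P = D₁/(r − g) ⇒ r = D₁/P + g = €65,500.0000/€802,648.32 + 0.061 = 0.081605 + 0.061 = 0.142605

14.26%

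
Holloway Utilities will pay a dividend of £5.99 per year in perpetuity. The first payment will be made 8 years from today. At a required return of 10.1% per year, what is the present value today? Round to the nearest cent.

Value at end of year 7: C / r = £5.99 / 0.101 = £59.3069
Discount to today: PV = £59.3069 / (1 + 0.101)^7 = £59.3069 / 1.961152 = £30.24

£30.24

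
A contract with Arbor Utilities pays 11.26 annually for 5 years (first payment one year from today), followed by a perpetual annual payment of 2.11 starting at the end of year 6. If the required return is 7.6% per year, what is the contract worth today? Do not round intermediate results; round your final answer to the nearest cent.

PV of 5-year annuity: 11.26 × [1 − (1+0.076)^−5] / 0.076 = 45.43590
Perpetuity value at year 5: 2.11 / 0.076 = 27.76316
PV of perpetuity: 27.76316 / (1+0.076)^5 = 19.24897
Total PV = 45.43590 + 19.24897 = 64.68487

64.68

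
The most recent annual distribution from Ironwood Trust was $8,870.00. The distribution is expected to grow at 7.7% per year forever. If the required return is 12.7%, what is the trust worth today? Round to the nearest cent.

D₁ = D₀ × (1 + g) = $8,870.00 × 1.077 = $9,552.9900
Growing perpetuity: P = D₁ / (r − g) = $9,552.9900 / (0.127 − 0.077) = $191,059.80

$191059.80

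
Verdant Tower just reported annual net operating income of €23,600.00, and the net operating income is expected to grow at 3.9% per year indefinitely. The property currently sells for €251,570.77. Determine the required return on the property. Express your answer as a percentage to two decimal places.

13.65%

D₁ = €23,600.00 × 1.039 = €24,520.4000
P = D₁/(r − g) ⇒ r = D₁/P + g = €24,520.4000/€251,570.77 + 0.039 = 0.097469 + 0.039 = 0.136469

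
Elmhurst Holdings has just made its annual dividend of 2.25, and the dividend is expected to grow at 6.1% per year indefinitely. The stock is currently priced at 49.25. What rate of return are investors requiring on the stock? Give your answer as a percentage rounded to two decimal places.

D₁ = 2.25 × 1.061 = 2.3873
P = D₁/(r − g) ⇒ r = D₁/P + g = 2.3873/49.25 + 0.061 = 0.048472 + 0.061 = 0.109472

10.95%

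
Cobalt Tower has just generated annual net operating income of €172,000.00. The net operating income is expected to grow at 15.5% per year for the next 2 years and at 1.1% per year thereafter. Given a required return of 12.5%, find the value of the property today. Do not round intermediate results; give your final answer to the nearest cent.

€1965688.42

D_1 = 198660.00000
D_2 = 229452.30000
Terminal value at year 2: TV = D_2×(1+g_2)/(r−g_2) = 231976.27530/0.114 = 2034879.60789
P_0 = D_1/(1+r)^1 + D_2/(1+r)^2 + TV/(1+r)^2
    = 176586.66667 + 181295.64444 + 1607806.10994 = 1965688.42105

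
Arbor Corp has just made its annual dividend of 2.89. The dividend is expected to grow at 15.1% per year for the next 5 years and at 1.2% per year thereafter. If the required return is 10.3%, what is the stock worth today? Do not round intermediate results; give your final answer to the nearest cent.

56.22

D_1 = 3.32639
D_2 = 3.82867
D_3 = 4.40680
D_4 = 5.07223
D_5 = 5.83814
Terminal value at year 5: TV = D_5×(1+g_2)/(r−g_2) = 5.90820/0.091 = 64.92524
P_0 = D_1/(1+r)^1 + D_2/(1+r)^2 + D_3/(1+r)^3 + D_4/(1+r)^4 + D_5/(1+r)^5 + TV/(1+r)^5
    = 3.01577 + 3.14701 + 3.28396 + 3.42687 + 3.57599 + 39.76821 = 56.21780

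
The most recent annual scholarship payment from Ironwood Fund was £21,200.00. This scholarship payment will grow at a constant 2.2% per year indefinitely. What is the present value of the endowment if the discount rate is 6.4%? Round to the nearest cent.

£515866.67

D₁ = D₀ × (1 + g) = £21,200.00 × 1.022 = £21,666.4000
Growing perpetuity: P = D₁ / (r − g) = £21,666.4000 / (0.064 − 0.022) = £515,866.67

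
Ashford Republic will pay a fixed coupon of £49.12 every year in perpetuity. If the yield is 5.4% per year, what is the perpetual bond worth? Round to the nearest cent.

Level perpetuity: PV = C / r = £49.12 / 0.054 = £909.63

£909.63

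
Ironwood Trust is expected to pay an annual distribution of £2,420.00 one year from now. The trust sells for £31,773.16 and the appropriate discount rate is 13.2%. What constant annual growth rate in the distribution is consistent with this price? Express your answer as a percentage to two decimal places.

5.58%

P = D₁/(r−g) ⇒ g = r − D₁/P = 0.132 − £2,420.00/£31,773.16 = 0.055835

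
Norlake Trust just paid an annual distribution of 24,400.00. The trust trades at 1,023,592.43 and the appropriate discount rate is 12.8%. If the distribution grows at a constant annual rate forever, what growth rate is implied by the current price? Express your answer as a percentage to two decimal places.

P = D₀(1+g)/(r−g) ⇒ P(r−g) = D₀(1+g) ⇒ g(P+D₀) = P·r − D₀
g = (P·r − D₀)/(P + D₀) = (1,023,592.43×0.128 − 24,400.00) / (1,023,592.43 + 24,400.00) = 0.101737

10.17%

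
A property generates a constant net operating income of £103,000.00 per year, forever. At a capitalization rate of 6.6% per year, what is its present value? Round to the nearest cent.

£1560606.06

Level perpetuity: PV = C / r = £103,000.00 / 0.066 = £1,560,606.06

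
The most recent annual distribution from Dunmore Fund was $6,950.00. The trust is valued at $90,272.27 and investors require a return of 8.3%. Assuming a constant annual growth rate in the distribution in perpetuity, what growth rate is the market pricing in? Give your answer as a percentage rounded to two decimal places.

P = D₀(1+g)/(r−g) ⇒ P(r−g) = D₀(1+g) ⇒ g(P+D₀) = P·r − D₀
g = (P·r − D₀)/(P + D₀) = ($90,272.27×0.083 − $6,950.00) / ($90,272.27 + $6,950.00) = 0.005581

0.56%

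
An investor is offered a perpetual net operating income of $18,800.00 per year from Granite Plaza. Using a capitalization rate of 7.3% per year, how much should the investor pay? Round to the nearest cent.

Level perpetuity: PV = C / r = $18,800.00 / 0.073 = $257,534.25

$257534.25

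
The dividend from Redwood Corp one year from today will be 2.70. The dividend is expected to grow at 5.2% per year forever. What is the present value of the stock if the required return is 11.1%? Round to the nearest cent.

Growing perpetuity: P = D₁ / (r − g) = 2.7000 / (0.111 − 0.052) = 45.76

45.76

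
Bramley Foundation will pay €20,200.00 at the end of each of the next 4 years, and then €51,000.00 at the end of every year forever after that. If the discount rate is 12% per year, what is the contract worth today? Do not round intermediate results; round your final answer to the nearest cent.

€331449.64

PV of 4-year annuity: €20,200.00 × [1 − (1+0.12)^−4] / 0.12 = 61354.45680
Perpetuity value at year 4: €51,000.00 / 0.12 = 425000.00000
PV of perpetuity: 425000.00000 / (1+0.12)^4 = 270095.18332
Total PV = 61354.45680 + 270095.18332 = 331449.64012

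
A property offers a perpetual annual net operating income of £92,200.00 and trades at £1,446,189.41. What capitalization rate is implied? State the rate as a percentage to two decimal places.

P = C/r ⇒ r = C/P = £92,200.00/£1,446,189.41 = 0.063754

6.38%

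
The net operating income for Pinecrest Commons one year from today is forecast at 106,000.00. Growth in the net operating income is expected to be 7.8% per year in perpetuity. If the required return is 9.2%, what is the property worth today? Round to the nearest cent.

7571428.57

Growing perpetuity: P = D₁ / (r − g) = 106,000.0000 / (0.092 − 0.078) = 7,571,428.57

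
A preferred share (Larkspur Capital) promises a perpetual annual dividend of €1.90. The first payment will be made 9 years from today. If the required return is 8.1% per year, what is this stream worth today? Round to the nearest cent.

€12.58

Value at end of year 8: C / r = €1.90 / 0.081 = €23.4568
Discount to today: PV = €23.4568 / (1 + 0.081)^8 = €23.4568 / 1.864685 = €12.58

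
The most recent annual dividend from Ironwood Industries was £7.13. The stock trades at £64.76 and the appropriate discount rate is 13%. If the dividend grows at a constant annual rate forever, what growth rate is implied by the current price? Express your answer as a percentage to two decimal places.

P = D₀(1+g)/(r−g) ⇒ P(r−g) = D₀(1+g) ⇒ g(P+D₀) = P·r − D₀
g = (P·r − D₀)/(P + D₀) = (£64.76×0.13 − £7.13) / (£64.76 + £7.13) = 0.017927

1.79%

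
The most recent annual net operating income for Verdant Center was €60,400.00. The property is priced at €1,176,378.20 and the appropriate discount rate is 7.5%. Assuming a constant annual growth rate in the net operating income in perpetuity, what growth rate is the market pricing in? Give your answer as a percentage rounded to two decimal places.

P = D₀(1+g)/(r−g) ⇒ P(r−g) = D₀(1+g) ⇒ g(P+D₀) = P·r − D₀
g = (P·r − D₀)/(P + D₀) = (€1,176,378.20×0.075 − €60,400.00) / (€1,176,378.20 + €60,400.00) = 0.022501

2.25%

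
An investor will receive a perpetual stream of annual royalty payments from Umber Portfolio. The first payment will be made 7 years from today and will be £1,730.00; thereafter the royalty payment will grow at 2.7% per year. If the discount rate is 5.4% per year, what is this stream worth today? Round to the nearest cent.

£46734.62

Value at end of year 6: C₁ / (r − g) = £1,730.00 / (0.054 − 0.027) = £64,074.0741
Discount to today: PV = £64,074.0741 / (1 + 0.054)^6 = £64,074.0741 / 1.371020 = £46,734.62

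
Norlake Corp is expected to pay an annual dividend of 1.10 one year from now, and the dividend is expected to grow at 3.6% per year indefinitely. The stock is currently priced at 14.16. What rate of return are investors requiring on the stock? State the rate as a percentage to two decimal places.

P = D₁/(r − g) ⇒ r = D₁/P + g = 1.1000/14.16 + 0.036 = 0.077684 + 0.036 = 0.113684

11.37%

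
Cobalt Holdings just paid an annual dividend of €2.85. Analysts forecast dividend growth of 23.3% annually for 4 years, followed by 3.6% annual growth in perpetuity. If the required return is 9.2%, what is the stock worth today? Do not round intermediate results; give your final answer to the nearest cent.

D_1 = 3.51405
D_2 = 4.33282
D_3 = 5.34237
D_4 = 6.58714
Terminal value at year 4: TV = D_4×(1+g_2)/(r−g_2) = 6.82428/0.056 = 121.86217
P_0 = D_1/(1+r)^1 + D_2/(1+r)^2 + D_3/(1+r)^3 + D_4/(1+r)^4 + TV/(1+r)^4
    = 3.21799 + 3.63350 + 4.10267 + 4.63241 + 85.69951 = 101.28608

€101.29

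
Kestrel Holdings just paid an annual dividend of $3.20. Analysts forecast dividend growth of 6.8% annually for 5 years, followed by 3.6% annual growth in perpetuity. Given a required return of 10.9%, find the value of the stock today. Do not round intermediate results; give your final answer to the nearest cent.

D_1 = 3.41760
D_2 = 3.65000
D_3 = 3.89820
D_4 = 4.16327
D_5 = 4.44638
Terminal value at year 5: TV = D_5×(1+g_2)/(r−g_2) = 4.60645/0.073 = 63.10200
P_0 = D_1/(1+r)^1 + D_2/(1+r)^2 + D_3/(1+r)^3 + D_4/(1+r)^4 + D_5/(1+r)^5 + TV/(1+r)^5
    = 3.08170 + 2.96776 + 2.85805 + 2.75238 + 2.65063 + 37.61711 = 51.92762

$51.93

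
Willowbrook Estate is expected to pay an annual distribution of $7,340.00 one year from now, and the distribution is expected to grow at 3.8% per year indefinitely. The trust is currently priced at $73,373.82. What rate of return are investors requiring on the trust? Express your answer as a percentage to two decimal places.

13.80%

P = D₁/(r − g) ⇒ r = D₁/P + g = $7,340.0000/$73,373.82 + 0.038 = 0.100036 + 0.038 = 0.138036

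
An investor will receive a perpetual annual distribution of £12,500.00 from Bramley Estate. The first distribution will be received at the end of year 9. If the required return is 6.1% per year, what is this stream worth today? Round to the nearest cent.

£127601.89

Value at end of year 8: C / r = £12,500.00 / 0.061 = £204,918.0328
Discount to today: PV = £204,918.0328 / (1 + 0.061)^8 = £204,918.0328 / 1.605917 = £127,601.89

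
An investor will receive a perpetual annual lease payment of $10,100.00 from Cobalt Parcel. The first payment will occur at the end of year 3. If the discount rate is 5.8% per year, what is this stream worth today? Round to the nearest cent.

Value at end of year 2: C / r = $10,100.00 / 0.058 = $174,137.9310
Discount to today: PV = $174,137.9310 / (1 + 0.058)^2 = $174,137.9310 / 1.119364 = $155,568.64

$155568.64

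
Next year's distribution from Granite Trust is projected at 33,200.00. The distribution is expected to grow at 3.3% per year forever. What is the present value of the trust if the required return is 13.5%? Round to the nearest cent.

325490.20

Growing perpetuity: P = D₁ / (r − g) = 33,200.0000 / (0.135 − 0.033) = 325,490.20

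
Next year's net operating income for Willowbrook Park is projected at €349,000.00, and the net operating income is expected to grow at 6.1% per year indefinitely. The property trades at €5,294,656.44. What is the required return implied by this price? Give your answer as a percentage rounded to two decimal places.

P = D₁/(r − g) ⇒ r = D₁/P + g = €349,000.0000/€5,294,656.44 + 0.061 = 0.065916 + 0.061 = 0.126916

12.69%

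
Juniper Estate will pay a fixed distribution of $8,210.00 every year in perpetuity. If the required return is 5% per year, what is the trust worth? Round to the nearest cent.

$164200.00

Level perpetuity: PV = C / r = $8,210.00 / 0.05 = $164,200.00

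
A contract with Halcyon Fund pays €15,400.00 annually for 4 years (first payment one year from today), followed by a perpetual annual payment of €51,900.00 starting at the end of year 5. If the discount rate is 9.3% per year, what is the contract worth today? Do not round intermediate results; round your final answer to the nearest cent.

PV of 4-year annuity: €15,400.00 × [1 − (1+0.093)^−4] / 0.093 = 49564.91581
Perpetuity value at year 4: €51,900.00 / 0.093 = 558064.51613
PV of perpetuity: 558064.51613 / (1+0.093)^4 = 391024.31284
Total PV = 49564.91581 + 391024.31284 = 440589.22865

€440589.23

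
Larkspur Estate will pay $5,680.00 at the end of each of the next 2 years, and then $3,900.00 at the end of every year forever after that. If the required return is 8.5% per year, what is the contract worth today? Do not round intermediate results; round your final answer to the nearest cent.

$49034.94

PV of 2-year annuity: $5,680.00 × [1 − (1+0.085)^−2] / 0.085 = 10059.92907
Perpetuity value at year 2: $3,900.00 / 0.085 = 45882.35294
PV of perpetuity: 45882.35294 / (1+0.085)^2 = 38975.00728
Total PV = 10059.92907 + 38975.00728 = 49034.93635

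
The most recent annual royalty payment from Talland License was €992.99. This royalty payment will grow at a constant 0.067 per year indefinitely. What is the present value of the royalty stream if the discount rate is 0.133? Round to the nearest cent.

D₁ = D₀ × (1 + g) = €992.99 × 1.067 = €1,059.5203
Growing perpetuity: P = D₁ / (r − g) = €1,059.5203 / (0.133 − 0.067) = €16,053.34

€16053.34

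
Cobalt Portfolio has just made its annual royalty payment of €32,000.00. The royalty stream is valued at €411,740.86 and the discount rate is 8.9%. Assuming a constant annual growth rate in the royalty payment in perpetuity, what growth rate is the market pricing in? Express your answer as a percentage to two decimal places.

P = D₀(1+g)/(r−g) ⇒ P(r−g) = D₀(1+g) ⇒ g(P+D₀) = P·r − D₀
g = (P·r − D₀)/(P + D₀) = (€411,740.86×0.089 − €32,000.00) / (€411,740.86 + €32,000.00) = 0.010468

1.05%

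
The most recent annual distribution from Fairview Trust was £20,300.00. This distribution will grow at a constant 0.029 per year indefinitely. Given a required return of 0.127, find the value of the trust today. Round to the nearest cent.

£213150.00

D₁ = D₀ × (1 + g) = £20,300.00 × 1.029 = £20,888.7000
Growing perpetuity: P = D₁ / (r − g) = £20,888.7000 / (0.127 − 0.029) = £213,150.00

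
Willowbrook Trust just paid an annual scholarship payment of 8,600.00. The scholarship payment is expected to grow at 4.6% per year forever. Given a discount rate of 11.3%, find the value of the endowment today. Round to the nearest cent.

D₁ = D₀ × (1 + g) = 8,600.00 × 1.046 = 8,995.6000
Growing perpetuity: P = D₁ / (r − g) = 8,995.6000 / (0.113 − 0.046) = 134,262.69

134262.69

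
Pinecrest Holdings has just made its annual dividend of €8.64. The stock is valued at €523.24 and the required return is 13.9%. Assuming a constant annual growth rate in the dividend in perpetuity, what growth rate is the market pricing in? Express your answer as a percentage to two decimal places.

P = D₀(1+g)/(r−g) ⇒ P(r−g) = D₀(1+g) ⇒ g(P+D₀) = P·r − D₀
g = (P·r − D₀)/(P + D₀) = (€523.24×0.139 − €8.64) / (€523.24 + €8.64) = 0.120498

12.05%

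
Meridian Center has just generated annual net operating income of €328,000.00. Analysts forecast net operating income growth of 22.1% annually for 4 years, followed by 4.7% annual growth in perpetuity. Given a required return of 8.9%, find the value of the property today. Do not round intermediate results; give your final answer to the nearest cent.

D_1 = 400488.00000
D_2 = 488995.84800
D_3 = 597063.93041
D_4 = 729015.05903
Terminal value at year 4: TV = D_4×(1+g_2)/(r−g_2) = 763278.76680/0.042 = 18173303.97149
P_0 = D_1/(1+r)^1 + D_2/(1+r)^2 + D_3/(1+r)^3 + D_4/(1+r)^4 + TV/(1+r)^4
    = 367757.57576 + 412334.25161 + 462314.16089 + 518352.24100 + 12921780.86495 = 14682539.09421

€14682539.09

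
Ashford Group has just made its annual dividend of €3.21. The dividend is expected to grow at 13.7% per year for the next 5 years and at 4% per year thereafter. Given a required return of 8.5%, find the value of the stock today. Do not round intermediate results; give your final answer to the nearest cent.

€112.26

D_1 = 3.64977
D_2 = 4.14979
D_3 = 4.71831
D_4 = 5.36472
D_5 = 6.09968
Terminal value at year 5: TV = D_5×(1+g_2)/(r−g_2) = 6.34367/0.045 = 140.97048
P_0 = D_1/(1+r)^1 + D_2/(1+r)^2 + D_3/(1+r)^3 + D_4/(1+r)^4 + D_5/(1+r)^5 + TV/(1+r)^5
    = 3.36384 + 3.52506 + 3.69400 + 3.87104 + 4.05657 + 93.75177 = 112.26229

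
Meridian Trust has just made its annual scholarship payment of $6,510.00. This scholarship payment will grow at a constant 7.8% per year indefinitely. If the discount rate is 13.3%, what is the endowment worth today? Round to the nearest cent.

D₁ = D₀ × (1 + g) = $6,510.00 × 1.078 = $7,017.7800
Growing perpetuity: P = D₁ / (r − g) = $7,017.7800 / (0.133 − 0.078) = $127,596.00

$127596.00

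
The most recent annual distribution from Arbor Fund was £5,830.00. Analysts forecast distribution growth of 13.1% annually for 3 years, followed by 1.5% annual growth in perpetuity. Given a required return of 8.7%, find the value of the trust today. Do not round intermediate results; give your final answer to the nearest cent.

£111521.14

D_1 = 6593.73000
D_2 = 7457.50863
D_3 = 8434.44226
Terminal value at year 3: TV = D_3×(1+g_2)/(r−g_2) = 8560.95889/0.072 = 118902.20687
P_0 = D_1/(1+r)^1 + D_2/(1+r)^2 + D_3/(1+r)^3 + TV/(1+r)^3
    = 6065.98896 + 6311.53037 + 6567.01090 + 92576.61202 = 111521.14226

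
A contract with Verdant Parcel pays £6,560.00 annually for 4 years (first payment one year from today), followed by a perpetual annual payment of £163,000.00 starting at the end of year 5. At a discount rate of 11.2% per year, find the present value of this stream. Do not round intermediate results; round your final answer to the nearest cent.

PV of 4-year annuity: £6,560.00 × [1 − (1+0.112)^−4] / 0.112 = 20265.44062
Perpetuity value at year 4: £163,000.00 / 0.112 = 1455357.14286
PV of perpetuity: 1455357.14286 / (1+0.112)^4 = 951810.37134
Total PV = 20265.44062 + 951810.37134 = 972075.81196

£972075.81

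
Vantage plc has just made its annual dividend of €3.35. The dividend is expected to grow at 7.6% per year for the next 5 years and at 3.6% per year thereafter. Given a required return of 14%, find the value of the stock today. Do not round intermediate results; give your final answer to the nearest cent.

€39.13

D_1 = 3.60460
D_2 = 3.87855
D_3 = 4.17332
D_4 = 4.49049
D_5 = 4.83177
Terminal value at year 5: TV = D_5×(1+g_2)/(r−g_2) = 5.00571/0.104 = 48.13185
P_0 = D_1/(1+r)^1 + D_2/(1+r)^2 + D_3/(1+r)^3 + D_4/(1+r)^4 + D_5/(1+r)^5 + TV/(1+r)^5
    = 3.16193 + 2.98442 + 2.81687 + 2.65873 + 2.50947 + 24.99818 = 39.12960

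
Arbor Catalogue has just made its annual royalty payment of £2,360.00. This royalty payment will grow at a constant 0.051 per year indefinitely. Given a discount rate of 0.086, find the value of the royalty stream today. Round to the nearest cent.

D₁ = D₀ × (1 + g) = £2,360.00 × 1.051 = £2,480.3600
Growing perpetuity: P = D₁ / (r − g) = £2,480.3600 / (0.086 − 0.051) = £70,867.43

£70867.43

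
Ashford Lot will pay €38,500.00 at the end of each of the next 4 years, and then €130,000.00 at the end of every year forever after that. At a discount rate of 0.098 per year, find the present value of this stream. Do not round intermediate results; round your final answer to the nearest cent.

€1035227.75

PV of 4-year annuity: €38,500.00 × [1 − (1+0.098)^−4] / 0.098 = 122570.05857
Perpetuity value at year 4: €130,000.00 / 0.098 = 1326530.61224
PV of perpetuity: 1326530.61224 / (1+0.098)^4 = 912657.68720
Total PV = 122570.05857 + 912657.68720 = 1035227.74577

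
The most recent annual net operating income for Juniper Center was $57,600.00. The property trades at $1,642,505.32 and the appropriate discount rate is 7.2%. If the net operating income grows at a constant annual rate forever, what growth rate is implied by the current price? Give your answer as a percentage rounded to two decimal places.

3.57%

P = D₀(1+g)/(r−g) ⇒ P(r−g) = D₀(1+g) ⇒ g(P+D₀) = P·r − D₀
g = (P·r − D₀)/(P + D₀) = ($1,642,505.32×0.072 − $57,600.00) / ($1,642,505.32 + $57,600.00) = 0.035680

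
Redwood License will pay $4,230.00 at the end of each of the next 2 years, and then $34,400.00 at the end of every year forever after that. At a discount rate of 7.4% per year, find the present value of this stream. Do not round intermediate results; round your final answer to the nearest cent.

PV of 2-year annuity: $4,230.00 × [1 − (1+0.074)^−2] / 0.074 = 7605.72392
Perpetuity value at year 2: $34,400.00 / 0.074 = 464864.86486
PV of perpetuity: 464864.86486 / (1+0.074)^2 = 403012.16919
Total PV = 7605.72392 + 403012.16919 = 410617.89310

$410617.89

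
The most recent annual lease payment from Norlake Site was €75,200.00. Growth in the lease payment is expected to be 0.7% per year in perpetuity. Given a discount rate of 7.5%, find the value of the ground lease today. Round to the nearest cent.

D₁ = D₀ × (1 + g) = €75,200.00 × 1.007 = €75,726.4000
Growing perpetuity: P = D₁ / (r − g) = €75,726.4000 / (0.075 − 0.007) = €1,113,623.53

€1113623.53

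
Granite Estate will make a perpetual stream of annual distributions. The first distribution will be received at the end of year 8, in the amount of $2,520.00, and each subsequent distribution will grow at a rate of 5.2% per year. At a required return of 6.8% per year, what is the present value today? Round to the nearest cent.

Value at end of year 7: C₁ / (r − g) = $2,520.00 / (0.068 − 0.052) = $157,500.0000
Discount to today: PV = $157,500.0000 / (1 + 0.068)^7 = $157,500.0000 / 1.584889 = $99,376.06

$99376.06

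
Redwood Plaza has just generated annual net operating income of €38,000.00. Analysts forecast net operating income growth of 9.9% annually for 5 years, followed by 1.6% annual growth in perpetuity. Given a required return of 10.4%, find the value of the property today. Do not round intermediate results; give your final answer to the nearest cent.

D_1 = 41762.00000
D_2 = 45896.43800
D_3 = 50440.18536
D_4 = 55433.76371
D_5 = 60921.70632
Terminal value at year 5: TV = D_5×(1+g_2)/(r−g_2) = 61896.45362/0.088 = 703368.79115
P_0 = D_1/(1+r)^1 + D_2/(1+r)^2 + D_3/(1+r)^3 + D_4/(1+r)^4 + D_5/(1+r)^5 + TV/(1+r)^5
    = 37827.89855 + 37656.57655 + 37486.03046 + 37316.25677 + 37147.25198 + 428881.90925 = 616315.92355

€616315.92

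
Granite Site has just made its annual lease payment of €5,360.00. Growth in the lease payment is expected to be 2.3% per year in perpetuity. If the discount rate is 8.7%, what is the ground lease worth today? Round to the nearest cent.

€85676.25

D₁ = D₀ × (1 + g) = €5,360.00 × 1.023 = €5,483.2800
Growing perpetuity: P = D₁ / (r − g) = €5,483.2800 / (0.087 − 0.023) = €85,676.25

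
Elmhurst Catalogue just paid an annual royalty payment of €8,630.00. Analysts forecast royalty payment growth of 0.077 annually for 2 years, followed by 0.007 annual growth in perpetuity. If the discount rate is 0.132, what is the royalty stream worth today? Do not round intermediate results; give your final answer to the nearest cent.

€78954.07

D_1 = 9294.51000
D_2 = 10010.18727
Terminal value at year 2: TV = D_2×(1+g_2)/(r−g_2) = 10080.25858/0.125 = 80642.06865
P_0 = D_1/(1+r)^1 + D_2/(1+r)^2 + TV/(1+r)^2
    = 8210.69788 + 7811.76821 + 62931.60472 = 78954.07081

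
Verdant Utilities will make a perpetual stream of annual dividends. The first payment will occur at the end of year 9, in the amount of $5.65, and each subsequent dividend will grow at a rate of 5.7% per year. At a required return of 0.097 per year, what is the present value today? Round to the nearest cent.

Value at end of year 8: C₁ / (r − g) = $5.65 / (0.097 − 0.057) = $141.2500
Discount to today: PV = $141.2500 / (1 + 0.097)^8 = $141.2500 / 2.097264 = $67.35

$67.35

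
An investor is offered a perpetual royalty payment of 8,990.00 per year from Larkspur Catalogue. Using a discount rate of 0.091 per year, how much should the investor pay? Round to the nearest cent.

98791.21

Level perpetuity: PV = C / r = 8,990.00 / 0.091 = 98,791.21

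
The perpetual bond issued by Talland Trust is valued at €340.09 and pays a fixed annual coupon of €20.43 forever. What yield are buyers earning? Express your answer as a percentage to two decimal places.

6.01%

P = C/r ⇒ r = C/P = €20.43/€340.09 = 0.060072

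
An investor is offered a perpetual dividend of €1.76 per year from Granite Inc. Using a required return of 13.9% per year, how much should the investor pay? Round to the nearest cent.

Level perpetuity: PV = C / r = €1.76 / 0.139 = €12.66

€12.66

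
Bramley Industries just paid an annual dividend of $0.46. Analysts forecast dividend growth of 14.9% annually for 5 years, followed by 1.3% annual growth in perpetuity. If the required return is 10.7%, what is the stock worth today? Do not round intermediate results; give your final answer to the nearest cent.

D_1 = 0.52854
D_2 = 0.60729
D_3 = 0.69778
D_4 = 0.80175
D_5 = 0.92121
Terminal value at year 5: TV = D_5×(1+g_2)/(r−g_2) = 0.93318/0.094 = 9.92749
P_0 = D_1/(1+r)^1 + D_2/(1+r)^2 + D_3/(1+r)^3 + D_4/(1+r)^4 + D_5/(1+r)^5 + TV/(1+r)^5
    = 0.47745 + 0.49557 + 0.51437 + 0.53388 + 0.55414 + 5.97175 = 8.54716

$8.55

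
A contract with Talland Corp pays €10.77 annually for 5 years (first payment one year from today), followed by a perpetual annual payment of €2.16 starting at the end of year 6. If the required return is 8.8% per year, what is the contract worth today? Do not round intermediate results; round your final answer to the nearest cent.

PV of 5-year annuity: €10.77 × [1 − (1+0.088)^−5] / 0.088 = 42.10984
Perpetuity value at year 5: €2.16 / 0.088 = 24.54545
PV of perpetuity: 24.54545 / (1+0.088)^5 = 16.10003
Total PV = 42.10984 + 16.10003 = 58.20987

€58.21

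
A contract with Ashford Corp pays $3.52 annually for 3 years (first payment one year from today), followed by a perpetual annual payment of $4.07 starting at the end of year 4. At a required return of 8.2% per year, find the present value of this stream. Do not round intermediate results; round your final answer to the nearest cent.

PV of 3-year annuity: $3.52 × [1 − (1+0.082)^−3] / 0.082 = 9.03874
Perpetuity value at year 3: $4.07 / 0.082 = 49.63415
PV of perpetuity: 49.63415 / (1+0.082)^3 = 39.18310
Total PV = 9.03874 + 39.18310 = 48.22184

$48.22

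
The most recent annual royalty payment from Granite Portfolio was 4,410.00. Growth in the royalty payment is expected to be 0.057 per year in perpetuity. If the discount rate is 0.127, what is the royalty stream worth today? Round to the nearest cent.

66591.00

D₁ = D₀ × (1 + g) = 4,410.00 × 1.057 = 4,661.3700
Growing perpetuity: P = D₁ / (r − g) = 4,661.3700 / (0.127 − 0.057) = 66,591.00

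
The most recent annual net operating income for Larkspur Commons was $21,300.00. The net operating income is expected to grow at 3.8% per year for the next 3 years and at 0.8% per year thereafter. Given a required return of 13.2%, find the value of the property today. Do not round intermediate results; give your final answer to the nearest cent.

D_1 = 22109.40000
D_2 = 22949.55720
D_3 = 23821.64037
Terminal value at year 3: TV = D_3×(1+g_2)/(r−g_2) = 24012.21350/0.124 = 193646.88304
P_0 = D_1/(1+r)^1 + D_2/(1+r)^2 + D_3/(1+r)^3 + TV/(1+r)^3
    = 19531.27208 + 17909.41734 + 16422.23957 + 133496.91522 = 187359.84421

$187359.84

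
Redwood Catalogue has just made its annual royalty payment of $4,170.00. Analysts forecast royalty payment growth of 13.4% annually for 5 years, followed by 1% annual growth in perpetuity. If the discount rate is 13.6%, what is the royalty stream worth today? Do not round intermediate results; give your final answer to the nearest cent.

$53873.12

D_1 = 4728.78000
D_2 = 5362.43652
D_3 = 6081.00301
D_4 = 6895.85742
D_5 = 7819.90231
Terminal value at year 5: TV = D_5×(1+g_2)/(r−g_2) = 7898.10133/0.126 = 62683.34393
P_0 = D_1/(1+r)^1 + D_2/(1+r)^2 + D_3/(1+r)^3 + D_4/(1+r)^4 + D_5/(1+r)^5 + TV/(1+r)^5
    = 4162.65845 + 4155.32983 + 4148.01411 + 4140.71126 + 4133.42128 + 33132.98009 = 53873.11502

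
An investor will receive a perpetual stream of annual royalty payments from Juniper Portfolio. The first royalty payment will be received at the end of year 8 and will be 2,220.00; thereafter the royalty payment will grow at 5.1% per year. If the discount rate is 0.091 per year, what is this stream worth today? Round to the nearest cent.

30166.14

Value at end of year 7: C₁ / (r − g) = 2,220.00 / (0.091 − 0.051) = 55,500.0000
Discount to today: PV = 55,500.0000 / (1 + 0.091)^7 = 55,500.0000 / 1.839811 = 30,166.14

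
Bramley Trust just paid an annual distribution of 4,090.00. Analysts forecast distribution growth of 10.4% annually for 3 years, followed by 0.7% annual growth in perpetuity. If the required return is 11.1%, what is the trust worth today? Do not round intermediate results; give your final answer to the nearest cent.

D_1 = 4515.36000
D_2 = 4984.95744
D_3 = 5503.39301
Terminal value at year 3: TV = D_3×(1+g_2)/(r−g_2) = 5541.91676/0.104 = 53287.66120
P_0 = D_1/(1+r)^1 + D_2/(1+r)^2 + D_3/(1+r)^3 + TV/(1+r)^3
    = 4064.23042 + 4038.62321 + 4013.17734 + 38858.36136 = 50974.39233

50974.39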